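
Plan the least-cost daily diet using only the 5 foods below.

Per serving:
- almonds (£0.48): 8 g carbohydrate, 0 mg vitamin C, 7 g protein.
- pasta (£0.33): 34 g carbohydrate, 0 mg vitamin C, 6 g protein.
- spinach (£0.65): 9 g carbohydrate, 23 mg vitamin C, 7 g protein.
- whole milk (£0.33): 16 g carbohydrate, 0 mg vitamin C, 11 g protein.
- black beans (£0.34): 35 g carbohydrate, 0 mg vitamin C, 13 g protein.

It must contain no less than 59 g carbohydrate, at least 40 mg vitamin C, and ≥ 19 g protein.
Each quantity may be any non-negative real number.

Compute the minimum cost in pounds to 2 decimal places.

£1.55

Treat it as an LP. Let x1 = servings of almonds, x2 = servings of pasta, x3 = servings of spinach, x4 = servings of whole milk, x5 = servings of black beans.
Minimise 0.48x1 + 0.33x2 + 0.65x3 + 0.33x4 + 0.34x5 subject to:
  8x1 + 34x2 + 9x3 + 16x4 + 35x5 ≥ 59   (carbohydrate)
  23x3 ≥ 40   (vitamin C)
  7x1 + 6x2 + 7x3 + 11x4 + 13x5 ≥ 19   (protein)
  x1, x2, x3, x4, x5 ≥ 0.
At the optimum only pasta, spinach are positive (almonds, whole milk, black beans = 0). The carbohydrate and vitamin C requirements are met with equality.
So pasta = 1.275 servings, spinach = 1.739 servings.
Total cost: 0.33·1.275 + 0.65·1.739 = 1.5511.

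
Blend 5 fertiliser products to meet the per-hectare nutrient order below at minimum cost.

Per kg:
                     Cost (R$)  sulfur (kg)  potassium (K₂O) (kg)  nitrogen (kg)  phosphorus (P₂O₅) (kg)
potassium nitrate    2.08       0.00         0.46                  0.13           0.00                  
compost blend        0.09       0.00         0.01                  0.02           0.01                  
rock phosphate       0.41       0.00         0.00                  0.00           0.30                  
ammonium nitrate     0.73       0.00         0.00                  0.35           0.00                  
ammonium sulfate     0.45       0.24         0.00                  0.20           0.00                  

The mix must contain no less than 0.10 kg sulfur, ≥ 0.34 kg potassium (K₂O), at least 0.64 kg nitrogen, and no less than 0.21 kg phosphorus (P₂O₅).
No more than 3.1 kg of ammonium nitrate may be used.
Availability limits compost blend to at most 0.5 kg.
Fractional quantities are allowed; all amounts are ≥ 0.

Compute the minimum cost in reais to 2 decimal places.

Let x1 = kg of potassium nitrate, x2 = kg of compost blend, x3 = kg of rock phosphate, x4 = kg of ammonium nitrate, x5 = kg of ammonium sulfate.
Minimise 2.08x1 + 0.09x2 + 0.41x3 + 0.73x4 + 0.45x5 with:
  0.24x5 ≥ 0.1   (sulfur)
  0.46x1 + 0.01x2 ≥ 0.34   (potassium (K₂O))
  0.13x1 + 0.02x2 + 0.35x4 + 0.2x5 ≥ 0.64   (nitrogen)
  0.01x2 + 0.3x3 ≥ 0.21   (phosphorus (P₂O₅))
  x4 ≤ 3.1
  x2 ≤ 0.5
  x1, x2, x3, x4, x5 ≥ 0.
The optimal mix uses every input. Binding constraints: sulfur, potassium (K₂O), nitrogen, phosphorus (P₂O₅), the compost blend cap.
So potassium nitrate = 0.7283 kg, compost blend = 0.5 kg, rock phosphate = 0.6833 kg, ammonium nitrate = 1.291 kg, ammonium sulfate = 0.4167 kg.
Objective = 2.08·0.7283 + 0.09·0.5 + 0.41·0.6833 + 0.73·1.291 + 0.45·0.4167 = 2.9700.

R$2.97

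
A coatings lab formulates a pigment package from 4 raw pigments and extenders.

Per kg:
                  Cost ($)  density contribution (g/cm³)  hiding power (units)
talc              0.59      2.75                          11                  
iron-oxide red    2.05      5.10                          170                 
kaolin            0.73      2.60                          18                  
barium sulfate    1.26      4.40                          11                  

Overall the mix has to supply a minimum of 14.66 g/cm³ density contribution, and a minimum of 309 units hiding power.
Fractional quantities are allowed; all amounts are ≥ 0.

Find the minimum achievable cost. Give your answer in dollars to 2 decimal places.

Let x1 = kg of talc, x2 = kg of iron-oxide red, x3 = kg of kaolin, x4 = kg of barium sulfate.
min 0.59x1 + 2.05x2 + 0.73x3 + 1.26x4 subject to:
  2.75x1 + 5.1x2 + 2.6x3 + 4.4x4 ≥ 14.66   (density contribution)
  11x1 + 170x2 + 18x3 + 11x4 ≥ 309   (hiding power)
  x1, x2, x3, x4 ≥ 0.
The minimum-cost mix takes nothing from kaolin, barium sulfate — only talc, iron-oxide red. The density contribution and hiding power requirements are met with equality.
Solving gives x1 = 2.2273, x2 = 1.6735.
Cost = 0.59·2.2273 + 2.05·1.6735 = 4.7448.

$4.74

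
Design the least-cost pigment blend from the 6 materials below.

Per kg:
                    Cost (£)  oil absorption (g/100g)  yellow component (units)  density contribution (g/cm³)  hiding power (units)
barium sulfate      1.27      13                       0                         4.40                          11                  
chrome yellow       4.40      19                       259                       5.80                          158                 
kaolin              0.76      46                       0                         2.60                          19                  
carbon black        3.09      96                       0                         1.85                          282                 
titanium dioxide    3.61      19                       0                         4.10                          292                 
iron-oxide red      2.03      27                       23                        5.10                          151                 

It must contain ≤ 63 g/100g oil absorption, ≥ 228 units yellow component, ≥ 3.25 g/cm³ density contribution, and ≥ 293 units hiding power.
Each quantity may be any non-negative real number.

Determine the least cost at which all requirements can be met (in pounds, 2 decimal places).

Let x1 = kg of barium sulfate, x2 = kg of chrome yellow, x3 = kg of kaolin, x4 = kg of carbon black, x5 = kg of titanium dioxide, x6 = kg of iron-oxide red.
Minimise 1.27x1 + 4.4x2 + 0.76x3 + 3.09x4 + 3.61x5 + 2.03x6 with:
  13x1 + 19x2 + 46x3 + 96x4 + 19x5 + 27x6 ≤ 63   (oil absorption)
  259x2 + 23x6 ≥ 228   (yellow component)
  4.4x1 + 5.8x2 + 2.6x3 + 1.85x4 + 4.1x5 + 5.1x6 ≥ 3.25   (density contribution)
  11x1 + 158x2 + 19x3 + 282x4 + 292x5 + 151x6 ≥ 293   (hiding power)
  x1, x2, x3, x4, x5, x6 ≥ 0.
The cheapest feasible vertex uses only chrome yellow, carbon black, titanium dioxide; barium sulfate, kaolin, iron-oxide red are not used. Binding constraints: oil absorption, yellow component, hiding power.
That vertex is x2 = 0.8803, x4 = 0.467, x5 = 0.07613.
Objective = 4.4·0.8803 + 3.09·0.467 + 3.61·0.07613 = 5.5912.

£5.59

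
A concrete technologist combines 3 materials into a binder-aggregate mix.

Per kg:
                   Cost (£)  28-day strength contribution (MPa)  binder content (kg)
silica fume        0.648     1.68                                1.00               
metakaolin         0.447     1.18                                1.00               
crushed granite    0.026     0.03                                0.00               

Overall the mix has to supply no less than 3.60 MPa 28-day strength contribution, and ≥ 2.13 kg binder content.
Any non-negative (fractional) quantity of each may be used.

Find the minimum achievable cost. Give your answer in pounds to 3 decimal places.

£1.364

This is a linear program. Let x1 = kg of silica fume, x2 = kg of metakaolin, x3 = kg of crushed granite.
min 0.648x1 + 0.447x2 + 0.026x3 with:
  1.68x1 + 1.18x2 + 0.03x3 ≥ 3.6   (28-day strength contribution)
  1x1 + 1x2 ≥ 2.13   (binder content)
  x1, x2, x3 ≥ 0.
The minimum-cost mix takes nothing from silica fume, crushed granite — only metakaolin. The 28-day strength contribution requirement is met with equality.
That vertex is x2 = 3.051.
Hence cost = 0.447·3.051 = £1.36380.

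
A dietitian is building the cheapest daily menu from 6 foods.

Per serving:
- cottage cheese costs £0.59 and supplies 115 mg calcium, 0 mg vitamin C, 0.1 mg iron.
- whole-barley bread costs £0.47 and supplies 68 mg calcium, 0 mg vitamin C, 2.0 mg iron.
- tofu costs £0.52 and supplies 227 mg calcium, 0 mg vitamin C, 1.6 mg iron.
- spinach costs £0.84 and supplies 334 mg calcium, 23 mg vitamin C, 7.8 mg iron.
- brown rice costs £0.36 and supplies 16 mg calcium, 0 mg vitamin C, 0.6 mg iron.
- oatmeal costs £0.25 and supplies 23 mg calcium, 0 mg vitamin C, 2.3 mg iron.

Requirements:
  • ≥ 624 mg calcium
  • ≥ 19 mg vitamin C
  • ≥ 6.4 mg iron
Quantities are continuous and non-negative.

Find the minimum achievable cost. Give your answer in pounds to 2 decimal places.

This is a linear program. Let x1 = servings of cottage cheese, x2 = servings of whole-barley bread, x3 = servings of tofu, x4 = servings of spinach, x5 = servings of brown rice, x6 = servings of oatmeal.
Minimize 0.59x1 + 0.47x2 + 0.52x3 + 0.84x4 + 0.36x5 + 0.25x6 with:
  115x1 + 68x2 + 227x3 + 334x4 + 16x5 + 23x6 ≥ 624   (calcium)
  23x4 ≥ 19   (vitamin C)
  0.1x1 + 2x2 + 1.6x3 + 7.8x4 + 0.6x5 + 2.3x6 ≥ 6.4   (iron)
  x1, x2, x3, x4, x5, x6 ≥ 0.
At the optimum only tofu, spinach are positive (cottage cheese, whole-barley bread, brown rice, oatmeal = 0). There the calcium and vitamin C constraints are tight.
Solving gives x3 = 1.533, x4 = 0.8261.
Total cost: 0.52·1.533 + 0.84·0.8261 = 1.4911.

£1.49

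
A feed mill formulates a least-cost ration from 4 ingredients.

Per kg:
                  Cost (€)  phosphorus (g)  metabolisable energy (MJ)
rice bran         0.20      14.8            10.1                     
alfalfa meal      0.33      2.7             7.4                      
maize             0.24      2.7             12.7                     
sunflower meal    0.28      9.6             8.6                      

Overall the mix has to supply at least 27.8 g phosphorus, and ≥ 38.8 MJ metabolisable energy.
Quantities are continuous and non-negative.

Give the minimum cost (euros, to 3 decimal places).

€0.747

Let x1 = kg of rice bran, x2 = kg of alfalfa meal, x3 = kg of maize, x4 = kg of sunflower meal.
Minimize 0.2x1 + 0.33x2 + 0.24x3 + 0.28x4 with:
  14.8x1 + 2.7x2 + 2.7x3 + 9.6x4 ≥ 27.8   (phosphorus)
  10.1x1 + 7.4x2 + 12.7x3 + 8.6x4 ≥ 38.8   (metabolisable energy)
  x1, x2, x3, x4 ≥ 0.
At the optimum only rice bran, maize are positive (alfalfa meal, sunflower meal = 0). The phosphorus and metabolisable energy requirements are met with equality.
Optimal quantities: rice bran = 1.545 kg, maize = 1.826 kg.
Hence cost = 0.2·1.545 + 0.24·1.826 = €0.74724.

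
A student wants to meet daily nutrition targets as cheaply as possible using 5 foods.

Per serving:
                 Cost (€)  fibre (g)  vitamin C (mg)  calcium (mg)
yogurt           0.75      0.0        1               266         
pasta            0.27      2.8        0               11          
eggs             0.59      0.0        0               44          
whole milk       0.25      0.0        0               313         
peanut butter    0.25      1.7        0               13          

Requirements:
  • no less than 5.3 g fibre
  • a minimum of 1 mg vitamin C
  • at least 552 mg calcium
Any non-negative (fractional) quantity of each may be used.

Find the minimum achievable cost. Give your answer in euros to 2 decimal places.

€1.47

Let x1 = servings of yogurt, x2 = servings of pasta, x3 = servings of eggs, x4 = servings of whole milk, x5 = servings of peanut butter.
Minimize 0.75x1 + 0.27x2 + 0.59x3 + 0.25x4 + 0.25x5 with:
  2.8x2 + 1.7x5 ≥ 5.3   (fibre)
  1x1 ≥ 1   (vitamin C)
  266x1 + 11x2 + 44x3 + 313x4 + 13x5 ≥ 552   (calcium)
  x1, x2, x3, x4, x5 ≥ 0.
The optimal basis is {yogurt, pasta, whole milk}; eggs, peanut butter drop out. Binding constraints: fibre, vitamin C, calcium.
Optimal quantities: yogurt = 1 serving, pasta = 1.893 servings, whole milk = 0.8472 servings.
Cost = 0.75·1 + 0.27·1.893 + 0.25·0.8472 = 1.4729.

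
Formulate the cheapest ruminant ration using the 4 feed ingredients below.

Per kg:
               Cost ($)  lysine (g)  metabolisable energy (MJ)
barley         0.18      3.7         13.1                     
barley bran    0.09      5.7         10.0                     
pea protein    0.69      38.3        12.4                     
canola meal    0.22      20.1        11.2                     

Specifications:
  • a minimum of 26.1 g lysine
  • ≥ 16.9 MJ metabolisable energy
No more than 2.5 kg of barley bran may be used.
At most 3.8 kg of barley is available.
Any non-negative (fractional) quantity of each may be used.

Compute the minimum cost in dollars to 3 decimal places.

$0.295

Set it up as a linear program. Let x1 = kg of barley, x2 = kg of barley bran, x3 = kg of pea protein, x4 = kg of canola meal.
Minimize 0.18x1 + 0.09x2 + 0.69x3 + 0.22x4 s.t.:
  3.7x1 + 5.7x2 + 38.3x3 + 20.1x4 ≥ 26.1   (lysine)
  13.1x1 + 10x2 + 12.4x3 + 11.2x4 ≥ 16.9   (metabolisable energy)
  x2 ≤ 2.5
  x1 ≤ 3.8
  x1, x2, x3, x4 ≥ 0.
The cheapest feasible vertex uses only barley bran, canola meal; barley, pea protein are not used. Binding constraints: lysine and metabolisable energy.
That vertex is x2 = 0.3454, x4 = 1.201.
Cost = 0.09·0.3454 + 0.22·1.201 = 0.29531.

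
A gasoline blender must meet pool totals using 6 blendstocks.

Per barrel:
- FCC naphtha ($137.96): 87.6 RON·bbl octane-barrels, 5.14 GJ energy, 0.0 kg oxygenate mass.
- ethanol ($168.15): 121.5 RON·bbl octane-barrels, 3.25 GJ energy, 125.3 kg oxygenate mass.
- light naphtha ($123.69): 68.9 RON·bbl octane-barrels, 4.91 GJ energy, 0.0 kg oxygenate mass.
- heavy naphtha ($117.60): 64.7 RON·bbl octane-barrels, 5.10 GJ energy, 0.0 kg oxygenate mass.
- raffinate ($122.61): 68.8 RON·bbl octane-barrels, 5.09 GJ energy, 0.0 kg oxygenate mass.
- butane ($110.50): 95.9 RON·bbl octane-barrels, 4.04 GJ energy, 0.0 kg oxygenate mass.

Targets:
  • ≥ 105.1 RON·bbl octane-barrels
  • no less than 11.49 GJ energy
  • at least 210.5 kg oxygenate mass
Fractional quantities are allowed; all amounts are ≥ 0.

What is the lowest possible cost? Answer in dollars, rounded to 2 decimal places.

Treat it as an LP. Let x1 = barrels of FCC naphtha, x2 = barrels of ethanol, x3 = barrels of light naphtha, x4 = barrels of heavy naphtha, x5 = barrels of raffinate, x6 = barrels of butane.
Minimise 137.96x1 + 168.15x2 + 123.69x3 + 117.6x4 + 122.61x5 + 110.5x6 s.t.:
  87.6x1 + 121.5x2 + 68.9x3 + 64.7x4 + 68.8x5 + 95.9x6 ≥ 105.1   (octane-barrels)
  5.14x1 + 3.25x2 + 4.91x3 + 5.1x4 + 5.09x5 + 4.04x6 ≥ 11.49   (energy)
  125.3x2 ≥ 210.5   (oxygenate mass)
  x1, x2, x3, x4, x5, x6 ≥ 0.
The minimum-cost mix takes nothing from FCC naphtha, light naphtha, raffinate, butane — only ethanol, heavy naphtha. Binding constraints: energy and oxygenate mass.
Solving gives x2 = 1.67997, x4 = 1.18237.
Objective = 168.15·1.67997 + 117.6·1.18237 = 421.5337.

$421.53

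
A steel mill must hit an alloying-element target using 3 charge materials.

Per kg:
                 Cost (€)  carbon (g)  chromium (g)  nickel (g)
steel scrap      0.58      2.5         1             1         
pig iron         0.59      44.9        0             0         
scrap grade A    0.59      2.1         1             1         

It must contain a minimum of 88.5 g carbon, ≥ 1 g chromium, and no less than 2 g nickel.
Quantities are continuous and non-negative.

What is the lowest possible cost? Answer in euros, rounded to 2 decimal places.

€2.26

This is a linear program. Let x1 = kg of steel scrap, x2 = kg of pig iron, x3 = kg of scrap grade A.
min 0.58x1 + 0.59x2 + 0.59x3 s.t.:
  2.5x1 + 44.9x2 + 2.1x3 ≥ 88.5   (carbon)
  1x1 + 1x3 ≥ 1   (chromium)
  1x1 + 1x3 ≥ 2   (nickel)
  x1, x2, x3 ≥ 0.
The cheapest feasible vertex uses only steel scrap, pig iron; scrap grade A is not used. Binding constraints: carbon and nickel.
That vertex is x1 = 2, x2 = 1.86.
Cost = 0.58·2 + 0.59·1.86 = 2.2574.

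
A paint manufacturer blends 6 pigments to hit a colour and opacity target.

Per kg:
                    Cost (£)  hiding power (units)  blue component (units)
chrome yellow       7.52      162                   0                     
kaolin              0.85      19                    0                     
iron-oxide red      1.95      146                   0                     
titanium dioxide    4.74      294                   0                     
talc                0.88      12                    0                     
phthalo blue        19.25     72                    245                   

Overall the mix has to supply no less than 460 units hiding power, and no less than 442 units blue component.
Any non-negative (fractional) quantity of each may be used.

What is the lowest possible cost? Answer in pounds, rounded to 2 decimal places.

£39.14

Set it up as a linear program. Let x1 = kg of chrome yellow, x2 = kg of kaolin, x3 = kg of iron-oxide red, x4 = kg of titanium dioxide, x5 = kg of talc, x6 = kg of phthalo blue.
Minimize 7.52x1 + 0.85x2 + 1.95x3 + 4.74x4 + 0.88x5 + 19.25x6 with:
  162x1 + 19x2 + 146x3 + 294x4 + 12x5 + 72x6 ≥ 460   (hiding power)
  245x6 ≥ 442   (blue component)
  x1, x2, x3, x4, x5, x6 ≥ 0.
The optimal basis is {iron-oxide red, phthalo blue}; chrome yellow, kaolin, titanium dioxide, talc drop out. There the hiding power and blue component constraints are tight.
So iron-oxide red = 2.261 kg, phthalo blue = 1.804 kg.
Objective = 1.95·2.261 + 19.25·1.804 = 39.1360.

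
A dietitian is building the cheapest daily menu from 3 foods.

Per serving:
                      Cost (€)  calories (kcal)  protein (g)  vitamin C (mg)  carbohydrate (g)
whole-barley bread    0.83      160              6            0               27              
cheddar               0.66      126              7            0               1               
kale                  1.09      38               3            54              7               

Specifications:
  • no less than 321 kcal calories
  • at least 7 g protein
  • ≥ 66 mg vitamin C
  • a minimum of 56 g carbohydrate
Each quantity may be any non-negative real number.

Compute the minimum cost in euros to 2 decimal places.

€2.79

Let x1 = servings of whole-barley bread, x2 = servings of cheddar, x3 = servings of kale.
Minimize 0.83x1 + 0.66x2 + 1.09x3 subject to:
  160x1 + 126x2 + 38x3 ≥ 321   (calories)
  6x1 + 7x2 + 3x3 ≥ 7   (protein)
  54x3 ≥ 66   (vitamin C)
  27x1 + 1x2 + 7x3 ≥ 56   (carbohydrate)
  x1, x2, x3 ≥ 0.
The minimum-cost mix takes nothing from cheddar — only whole-barley bread, kale. The vitamin C and carbohydrate requirements are met with equality.
Solving gives x1 = 1.757, x3 = 1.222.
Objective = 0.83·1.757 + 1.09·1.222 = 2.7903.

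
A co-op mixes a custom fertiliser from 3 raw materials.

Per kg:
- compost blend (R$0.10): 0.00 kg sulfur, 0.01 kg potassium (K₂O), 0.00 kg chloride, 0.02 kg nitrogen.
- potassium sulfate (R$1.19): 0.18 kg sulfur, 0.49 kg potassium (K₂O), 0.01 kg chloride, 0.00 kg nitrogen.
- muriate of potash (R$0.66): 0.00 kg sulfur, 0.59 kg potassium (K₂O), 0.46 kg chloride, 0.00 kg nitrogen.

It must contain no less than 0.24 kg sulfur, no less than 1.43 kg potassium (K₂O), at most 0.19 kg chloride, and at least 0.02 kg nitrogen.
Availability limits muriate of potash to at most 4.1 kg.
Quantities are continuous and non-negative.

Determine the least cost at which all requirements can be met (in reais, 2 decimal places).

R$3.27

Treat it as an LP. Let x1 = kg of compost blend, x2 = kg of potassium sulfate, x3 = kg of muriate of potash.
Minimize 0.1x1 + 1.19x2 + 0.66x3 s.t.:
  0.18x2 ≥ 0.24   (sulfur)
  0.01x1 + 0.49x2 + 0.59x3 ≥ 1.43   (potassium (K₂O))
  0.01x2 + 0.46x3 ≤ 0.19   (chloride)
  0.02x1 ≥ 0.02   (nitrogen)
  x3 ≤ 4.1
  x1, x2, x3 ≥ 0.
The optimal mix uses every input. Binding constraints: potassium (K₂O), chloride, nitrogen.
So compost blend = 1 kg, potassium sulfate = 2.465 kg, muriate of potash = 0.3595 kg.
Cost = 0.1·1 + 1.19·2.465 + 0.66·0.3595 = 3.2706.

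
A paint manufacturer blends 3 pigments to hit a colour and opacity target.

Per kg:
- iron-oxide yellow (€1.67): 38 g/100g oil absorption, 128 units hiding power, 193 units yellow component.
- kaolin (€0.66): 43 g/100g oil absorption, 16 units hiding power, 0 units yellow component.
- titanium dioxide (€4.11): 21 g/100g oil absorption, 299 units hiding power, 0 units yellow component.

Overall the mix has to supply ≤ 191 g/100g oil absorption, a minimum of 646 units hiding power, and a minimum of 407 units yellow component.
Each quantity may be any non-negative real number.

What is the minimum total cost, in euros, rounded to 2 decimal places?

€8.43

Let x1 = kg of iron-oxide yellow, x2 = kg of kaolin, x3 = kg of titanium dioxide.
Minimize 1.67x1 + 0.66x2 + 4.11x3 with:
  38x1 + 43x2 + 21x3 ≤ 191   (oil absorption)
  128x1 + 16x2 + 299x3 ≥ 646   (hiding power)
  193x1 ≥ 407   (yellow component)
  x1, x2, x3 ≥ 0.
The optimal basis is {iron-oxide yellow, titanium dioxide}; kaolin drops out. Binding constraints: oil absorption and hiding power.
That vertex is x1 = 5.02, x3 = 0.01153.
Hence cost = 1.67·5.02 + 4.11·0.01153 = €8.4308.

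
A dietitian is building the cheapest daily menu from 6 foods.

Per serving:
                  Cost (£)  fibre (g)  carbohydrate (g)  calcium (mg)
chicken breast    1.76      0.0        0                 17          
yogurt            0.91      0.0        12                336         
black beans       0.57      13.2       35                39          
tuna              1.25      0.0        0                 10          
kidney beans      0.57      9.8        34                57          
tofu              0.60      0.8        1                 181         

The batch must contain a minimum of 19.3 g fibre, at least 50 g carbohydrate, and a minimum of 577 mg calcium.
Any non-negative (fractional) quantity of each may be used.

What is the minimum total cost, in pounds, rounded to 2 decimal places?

Let x1 = servings of chicken breast, x2 = servings of yogurt, x3 = servings of black beans, x4 = servings of tuna, x5 = servings of kidney beans, x6 = servings of tofu.
Minimize 1.76x1 + 0.91x2 + 0.57x3 + 1.25x4 + 0.57x5 + 0.6x6 with:
  13.2x3 + 9.8x5 + 0.8x6 ≥ 19.3   (fibre)
  12x2 + 35x3 + 34x5 + 1x6 ≥ 50   (carbohydrate)
  17x1 + 336x2 + 39x3 + 10x4 + 57x5 + 181x6 ≥ 577   (calcium)
  x1, x2, x3, x4, x5, x6 ≥ 0.
The optimal basis is {yogurt, black beans}; chicken breast, tuna, kidney beans, tofu drop out. Binding constraints: fibre and calcium.
So yogurt = 1.548 servings, black beans = 1.462 servings.
Total cost: 0.91·1.548 + 0.57·1.462 = 2.2420.

£2.24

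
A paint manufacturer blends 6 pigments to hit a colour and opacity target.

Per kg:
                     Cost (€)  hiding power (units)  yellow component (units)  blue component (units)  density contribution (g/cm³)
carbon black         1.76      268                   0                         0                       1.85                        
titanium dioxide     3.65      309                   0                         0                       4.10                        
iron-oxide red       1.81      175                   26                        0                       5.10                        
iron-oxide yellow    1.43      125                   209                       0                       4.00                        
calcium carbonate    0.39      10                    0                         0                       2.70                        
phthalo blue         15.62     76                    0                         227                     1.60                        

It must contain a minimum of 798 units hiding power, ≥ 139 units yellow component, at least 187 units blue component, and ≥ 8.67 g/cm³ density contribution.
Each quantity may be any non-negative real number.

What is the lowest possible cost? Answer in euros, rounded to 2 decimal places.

€18.13

Let x1 = kg of carbon black, x2 = kg of titanium dioxide, x3 = kg of iron-oxide red, x4 = kg of iron-oxide yellow, x5 = kg of calcium carbonate, x6 = kg of phthalo blue.
min 1.76x1 + 3.65x2 + 1.81x3 + 1.43x4 + 0.39x5 + 15.62x6 subject to:
  268x1 + 309x2 + 175x3 + 125x4 + 10x5 + 76x6 ≥ 798   (hiding power)
  26x3 + 209x4 ≥ 139   (yellow component)
  227x6 ≥ 187   (blue component)
  1.85x1 + 4.1x2 + 5.1x3 + 4x4 + 2.7x5 + 1.6x6 ≥ 8.67   (density contribution)
  x1, x2, x3, x4, x5, x6 ≥ 0.
The minimum-cost mix takes nothing from titanium dioxide, iron-oxide red — only carbon black, iron-oxide yellow, calcium carbonate, phthalo blue. There the hiding power, yellow component, blue component, density contribution constraints are tight.
That vertex is x1 = 2.431, x4 = 0.6651, x5 = 0.07188, x6 = 0.8238.
Total cost: 1.76·2.431 + 1.43·0.6651 + 0.39·0.07188 + 15.62·0.8238 = 18.1254.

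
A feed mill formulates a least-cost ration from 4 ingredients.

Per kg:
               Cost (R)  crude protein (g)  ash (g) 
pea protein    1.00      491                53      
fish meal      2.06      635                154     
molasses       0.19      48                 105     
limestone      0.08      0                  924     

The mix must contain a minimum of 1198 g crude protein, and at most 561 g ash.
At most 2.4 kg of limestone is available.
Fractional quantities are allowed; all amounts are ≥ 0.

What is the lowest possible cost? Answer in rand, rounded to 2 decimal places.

R2.44

Let x1 = kg of pea protein, x2 = kg of fish meal, x3 = kg of molasses, x4 = kg of limestone.
min 1x1 + 2.06x2 + 0.19x3 + 0.08x4 subject to:
  491x1 + 635x2 + 48x3 ≥ 1198   (crude protein)
  53x1 + 154x2 + 105x3 + 924x4 ≤ 561   (ash)
  x4 ≤ 2.4
  x1, x2, x3, x4 ≥ 0.
The optimal basis is {pea protein}; fish meal, molasses, limestone drop out. Binding constraint: crude protein.
Solving gives x1 = 2.44.
Objective = 1·2.44 = 2.4400.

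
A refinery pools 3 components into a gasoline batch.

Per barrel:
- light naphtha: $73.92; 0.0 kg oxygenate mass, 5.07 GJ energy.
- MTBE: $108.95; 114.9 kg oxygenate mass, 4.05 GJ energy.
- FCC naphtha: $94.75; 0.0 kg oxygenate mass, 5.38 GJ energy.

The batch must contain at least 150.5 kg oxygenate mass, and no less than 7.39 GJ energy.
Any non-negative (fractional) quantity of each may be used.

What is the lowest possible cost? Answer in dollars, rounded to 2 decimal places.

Let x1 = barrels of light naphtha, x2 = barrels of MTBE, x3 = barrels of FCC naphtha.
Minimize 73.92x1 + 108.95x2 + 94.75x3 subject to:
  114.9x2 ≥ 150.5   (oxygenate mass)
  5.07x1 + 4.05x2 + 5.38x3 ≥ 7.39   (energy)
  x1, x2, x3 ≥ 0.
The cheapest feasible vertex uses only light naphtha, MTBE; FCC naphtha is not used. The oxygenate mass and energy requirements are met with equality.
Solving gives x1 = 0.411276, x2 = 1.30983.
Objective = 73.92·0.411276 + 108.95·1.30983 = 173.1075.

$173.11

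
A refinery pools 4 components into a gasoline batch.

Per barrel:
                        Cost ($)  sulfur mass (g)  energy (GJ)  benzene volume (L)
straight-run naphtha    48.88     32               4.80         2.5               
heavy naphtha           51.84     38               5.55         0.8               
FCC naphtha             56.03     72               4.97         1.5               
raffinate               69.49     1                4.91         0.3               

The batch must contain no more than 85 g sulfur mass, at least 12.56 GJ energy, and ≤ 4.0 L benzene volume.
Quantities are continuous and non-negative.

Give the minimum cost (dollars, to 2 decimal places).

$118.04

Treat it as an LP. Let x1 = barrels of straight-run naphtha, x2 = barrels of heavy naphtha, x3 = barrels of FCC naphtha, x4 = barrels of raffinate.
min 48.88x1 + 51.84x2 + 56.03x3 + 69.49x4 subject to:
  32x1 + 38x2 + 72x3 + 1x4 ≤ 85   (sulfur mass)
  4.8x1 + 5.55x2 + 4.97x3 + 4.91x4 ≥ 12.56   (energy)
  2.5x1 + 0.8x2 + 1.5x3 + 0.3x4 ≤ 4   (benzene volume)
  x1, x2, x3, x4 ≥ 0.
The optimal basis is {heavy naphtha, raffinate}; straight-run naphtha, FCC naphtha drop out. The sulfur mass and energy requirements are met with equality.
That vertex is x2 = 2.236, x4 = 0.03055.
Total cost: 51.84·2.236 + 69.49·0.03055 = 118.0372.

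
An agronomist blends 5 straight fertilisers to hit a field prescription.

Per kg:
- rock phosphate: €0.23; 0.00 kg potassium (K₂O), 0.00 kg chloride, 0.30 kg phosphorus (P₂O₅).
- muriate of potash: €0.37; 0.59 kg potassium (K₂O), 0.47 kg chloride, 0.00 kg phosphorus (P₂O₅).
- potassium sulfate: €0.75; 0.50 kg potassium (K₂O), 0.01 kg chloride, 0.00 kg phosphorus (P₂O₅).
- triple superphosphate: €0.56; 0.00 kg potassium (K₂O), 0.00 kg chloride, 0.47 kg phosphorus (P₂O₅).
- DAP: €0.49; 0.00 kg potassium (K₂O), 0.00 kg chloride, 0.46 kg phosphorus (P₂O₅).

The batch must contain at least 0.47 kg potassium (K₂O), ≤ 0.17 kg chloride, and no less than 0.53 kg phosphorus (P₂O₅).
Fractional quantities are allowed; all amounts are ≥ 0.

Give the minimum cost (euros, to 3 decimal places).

Set it up as a linear program. Let x1 = kg of rock phosphate, x2 = kg of muriate of potash, x3 = kg of potassium sulfate, x4 = kg of triple superphosphate, x5 = kg of DAP.
Minimize 0.23x1 + 0.37x2 + 0.75x3 + 0.56x4 + 0.49x5 subject to:
  0.59x2 + 0.5x3 ≥ 0.47   (potassium (K₂O))
  0.47x2 + 0.01x3 ≤ 0.17   (chloride)
  0.3x1 + 0.47x4 + 0.46x5 ≥ 0.53   (phosphorus (P₂O₅))
  x1, x2, x3, x4, x5 ≥ 0.
At the optimum only rock phosphate, muriate of potash, potassium sulfate are positive (triple superphosphate, DAP = 0). There the potassium (K₂O), chloride, phosphorus (P₂O₅) constraints are tight.
Solving gives x1 = 1.767, x2 = 0.3505, x3 = 0.5264.
Cost = 0.23·1.767 + 0.37·0.3505 + 0.75·0.5264 = 0.93090.

€0.931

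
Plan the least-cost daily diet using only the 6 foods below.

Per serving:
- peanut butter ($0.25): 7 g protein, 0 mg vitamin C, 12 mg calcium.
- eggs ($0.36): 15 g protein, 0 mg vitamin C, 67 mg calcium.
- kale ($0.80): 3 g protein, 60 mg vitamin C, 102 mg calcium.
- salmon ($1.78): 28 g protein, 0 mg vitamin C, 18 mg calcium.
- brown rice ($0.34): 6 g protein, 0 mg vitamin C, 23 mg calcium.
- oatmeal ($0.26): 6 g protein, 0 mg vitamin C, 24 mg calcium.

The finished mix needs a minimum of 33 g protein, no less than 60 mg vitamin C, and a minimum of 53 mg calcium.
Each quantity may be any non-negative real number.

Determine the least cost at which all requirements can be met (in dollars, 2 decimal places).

Treat it as an LP. Let x1 = servings of peanut butter, x2 = servings of eggs, x3 = servings of kale, x4 = servings of salmon, x5 = servings of brown rice, x6 = servings of oatmeal.
Minimize 0.25x1 + 0.36x2 + 0.8x3 + 1.78x4 + 0.34x5 + 0.26x6 with:
  7x1 + 15x2 + 3x3 + 28x4 + 6x5 + 6x6 ≥ 33   (protein)
  60x3 ≥ 60   (vitamin C)
  12x1 + 67x2 + 102x3 + 18x4 + 23x5 + 24x6 ≥ 53   (calcium)
  x1, x2, x3, x4, x5, x6 ≥ 0.
At the optimum only eggs, kale are positive (peanut butter, salmon, brown rice, oatmeal = 0). The protein and vitamin C requirements are met with equality.
Solving gives x2 = 2, x3 = 1.
Hence cost = 0.36·2 + 0.8·1 = $1.5200.

$1.52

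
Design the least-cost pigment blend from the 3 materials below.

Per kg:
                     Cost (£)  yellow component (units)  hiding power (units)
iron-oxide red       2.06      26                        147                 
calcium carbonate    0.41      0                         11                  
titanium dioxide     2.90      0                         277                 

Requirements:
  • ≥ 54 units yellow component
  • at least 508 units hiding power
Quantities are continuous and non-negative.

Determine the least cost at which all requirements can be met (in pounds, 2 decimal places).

£6.40

Set it up as a linear program. Let x1 = kg of iron-oxide red, x2 = kg of calcium carbonate, x3 = kg of titanium dioxide.
min 2.06x1 + 0.41x2 + 2.9x3 subject to:
  26x1 ≥ 54   (yellow component)
  147x1 + 11x2 + 277x3 ≥ 508   (hiding power)
  x1, x2, x3 ≥ 0.
The cheapest feasible vertex uses only iron-oxide red, titanium dioxide; calcium carbonate is not used. The yellow component and hiding power requirements are met with equality.
So iron-oxide red = 2.077 kg, titanium dioxide = 0.7317 kg.
Cost = 2.06·2.077 + 2.9·0.7317 = 6.4006.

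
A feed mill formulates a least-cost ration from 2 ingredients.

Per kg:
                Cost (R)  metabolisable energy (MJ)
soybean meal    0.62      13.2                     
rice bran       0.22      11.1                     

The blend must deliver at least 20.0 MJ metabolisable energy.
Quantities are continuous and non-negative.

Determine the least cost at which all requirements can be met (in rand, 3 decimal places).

Let x1 = kg of soybean meal, x2 = kg of rice bran.
Minimize 0.62x1 + 0.22x2 subject to:
  13.2x1 + 11.1x2 ≥ 20   (metabolisable energy)
  x1, x2 ≥ 0.
The minimum-cost mix takes nothing from soybean meal — only rice bran. Binding constraint: metabolisable energy.
Solving gives x2 = 1.802.
Cost = 0.22·1.802 = 0.39644.

R0.396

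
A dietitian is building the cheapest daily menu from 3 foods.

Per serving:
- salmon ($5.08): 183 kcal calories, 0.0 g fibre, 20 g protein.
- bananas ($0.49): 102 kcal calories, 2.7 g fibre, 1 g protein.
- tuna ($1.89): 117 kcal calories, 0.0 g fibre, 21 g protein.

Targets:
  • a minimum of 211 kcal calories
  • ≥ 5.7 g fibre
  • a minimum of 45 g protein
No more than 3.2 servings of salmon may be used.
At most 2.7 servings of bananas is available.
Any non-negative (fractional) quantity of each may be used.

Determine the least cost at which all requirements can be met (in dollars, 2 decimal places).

Let x1 = servings of salmon, x2 = servings of bananas, x3 = servings of tuna.
min 5.08x1 + 0.49x2 + 1.89x3 with:
  183x1 + 102x2 + 117x3 ≥ 211   (calories)
  2.7x2 ≥ 5.7   (fibre)
  20x1 + 1x2 + 21x3 ≥ 45   (protein)
  x1 ≤ 3.2
  x2 ≤ 2.7
  x1, x2, x3 ≥ 0.
The cheapest feasible vertex uses only bananas, tuna; salmon is not used. There the fibre and protein constraints are tight.
Solving gives x2 = 2.111, x3 = 2.042.
Hence cost = 0.49·2.111 + 1.89·2.042 = $4.8938.

$4.89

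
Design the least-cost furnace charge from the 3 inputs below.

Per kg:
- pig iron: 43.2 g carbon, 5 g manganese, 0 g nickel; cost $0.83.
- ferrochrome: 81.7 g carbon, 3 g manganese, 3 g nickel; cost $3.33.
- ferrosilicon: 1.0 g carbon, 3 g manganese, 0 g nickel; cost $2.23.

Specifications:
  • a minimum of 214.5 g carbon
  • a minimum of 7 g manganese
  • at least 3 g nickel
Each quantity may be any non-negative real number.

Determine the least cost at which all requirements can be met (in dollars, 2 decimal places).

$5.88

This is a linear program. Let x1 = kg of pig iron, x2 = kg of ferrochrome, x3 = kg of ferrosilicon.
Minimize 0.83x1 + 3.33x2 + 2.23x3 s.t.:
  43.2x1 + 81.7x2 + 1x3 ≥ 214.5   (carbon)
  5x1 + 3x2 + 3x3 ≥ 7   (manganese)
  3x2 ≥ 3   (nickel)
  x1, x2, x3 ≥ 0.
The optimal basis is {pig iron, ferrochrome}; ferrosilicon drops out. There the carbon and nickel constraints are tight.
Optimal quantities: pig iron = 3.074 kg, ferrochrome = 1 kg.
Objective = 0.83·3.074 + 3.33·1 = 5.8814.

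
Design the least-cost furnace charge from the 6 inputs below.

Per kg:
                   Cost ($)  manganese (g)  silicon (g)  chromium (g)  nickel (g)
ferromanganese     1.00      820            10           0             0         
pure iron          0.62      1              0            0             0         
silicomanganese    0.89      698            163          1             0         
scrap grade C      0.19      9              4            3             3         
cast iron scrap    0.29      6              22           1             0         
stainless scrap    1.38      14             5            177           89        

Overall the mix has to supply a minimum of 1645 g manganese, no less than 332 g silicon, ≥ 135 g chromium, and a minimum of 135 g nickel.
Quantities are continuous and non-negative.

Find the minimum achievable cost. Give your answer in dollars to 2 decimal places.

Let x1 = kg of ferromanganese, x2 = kg of pure iron, x3 = kg of silicomanganese, x4 = kg of scrap grade C, x5 = kg of cast iron scrap, x6 = kg of stainless scrap.
min 1x1 + 0.62x2 + 0.89x3 + 0.19x4 + 0.29x5 + 1.38x6 with:
  820x1 + 1x2 + 698x3 + 9x4 + 6x5 + 14x6 ≥ 1645   (manganese)
  10x1 + 163x3 + 4x4 + 22x5 + 5x6 ≥ 332   (silicon)
  1x3 + 3x4 + 1x5 + 177x6 ≥ 135   (chromium)
  3x4 + 89x6 ≥ 135   (nickel)
  x1, x2, x3, x4, x5, x6 ≥ 0.
The cheapest feasible vertex uses only ferromanganese, silicomanganese, stainless scrap; pure iron, scrap grade C, cast iron scrap are not used. The manganese, silicon, nickel requirements are met with equality.
Solving gives x1 = 0.3018, x3 = 1.972, x6 = 1.517.
Objective = 1·0.3018 + 0.89·1.972 + 1.38·1.517 = 4.1503.

$4.15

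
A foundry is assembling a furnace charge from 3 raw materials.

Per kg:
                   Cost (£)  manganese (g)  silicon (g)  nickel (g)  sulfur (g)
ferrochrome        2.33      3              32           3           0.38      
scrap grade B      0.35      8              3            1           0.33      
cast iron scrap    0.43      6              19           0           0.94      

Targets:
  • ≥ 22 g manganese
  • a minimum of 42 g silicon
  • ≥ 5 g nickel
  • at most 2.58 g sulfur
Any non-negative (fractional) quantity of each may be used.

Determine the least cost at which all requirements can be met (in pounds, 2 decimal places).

Treat it as an LP. Let x1 = kg of ferrochrome, x2 = kg of scrap grade B, x3 = kg of cast iron scrap.
Minimise 2.33x1 + 0.35x2 + 0.43x3 subject to:
  3x1 + 8x2 + 6x3 ≥ 22   (manganese)
  32x1 + 3x2 + 19x3 ≥ 42   (silicon)
  3x1 + 1x2 ≥ 5   (nickel)
  0.38x1 + 0.33x2 + 0.94x3 ≤ 2.58   (sulfur)
  x1, x2, x3 ≥ 0.
All 3 inputs are positive at the optimum. There the silicon, nickel, sulfur constraints are tight.
Optimal quantities: ferrochrome = 0.2322 kg, scrap grade B = 4.304 kg, cast iron scrap = 1.14 kg.
Cost = 2.33·0.2322 + 0.35·4.304 + 0.43·1.14 = 2.5376.

£2.54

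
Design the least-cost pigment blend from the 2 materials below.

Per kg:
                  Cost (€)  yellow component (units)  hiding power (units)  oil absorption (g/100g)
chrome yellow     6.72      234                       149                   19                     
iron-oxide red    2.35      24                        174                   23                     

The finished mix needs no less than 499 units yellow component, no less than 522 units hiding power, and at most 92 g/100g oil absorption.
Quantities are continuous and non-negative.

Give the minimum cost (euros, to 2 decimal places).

€16.47

Treat it as an LP. Let x1 = kg of chrome yellow, x2 = kg of iron-oxide red.
min 6.72x1 + 2.35x2 subject to:
  234x1 + 24x2 ≥ 499   (yellow component)
  149x1 + 174x2 ≥ 522   (hiding power)
  19x1 + 23x2 ≤ 92   (oil absorption)
  x1, x2 ≥ 0.
Both inputs are positive at the optimum. Binding constraints: yellow component and hiding power.
Solving gives x1 = 2.0005, x2 = 1.2869.
Objective = 6.72·2.0005 + 2.35·1.2869 = 16.4676.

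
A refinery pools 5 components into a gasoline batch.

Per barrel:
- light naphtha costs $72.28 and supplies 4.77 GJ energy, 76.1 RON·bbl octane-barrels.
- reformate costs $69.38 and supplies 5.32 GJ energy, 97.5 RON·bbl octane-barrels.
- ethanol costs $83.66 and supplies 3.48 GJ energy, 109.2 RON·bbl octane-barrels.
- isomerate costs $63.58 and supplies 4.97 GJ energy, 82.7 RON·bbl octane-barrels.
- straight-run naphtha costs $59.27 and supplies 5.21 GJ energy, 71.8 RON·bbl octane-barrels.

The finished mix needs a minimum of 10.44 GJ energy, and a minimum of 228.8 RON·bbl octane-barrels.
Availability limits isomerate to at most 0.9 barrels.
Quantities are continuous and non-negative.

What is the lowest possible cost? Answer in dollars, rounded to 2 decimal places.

$162.81

Let x1 = barrels of light naphtha, x2 = barrels of reformate, x3 = barrels of ethanol, x4 = barrels of isomerate, x5 = barrels of straight-run naphtha.
Minimize 72.28x1 + 69.38x2 + 83.66x3 + 63.58x4 + 59.27x5 subject to:
  4.77x1 + 5.32x2 + 3.48x3 + 4.97x4 + 5.21x5 ≥ 10.44   (energy)
  76.1x1 + 97.5x2 + 109.2x3 + 82.7x4 + 71.8x5 ≥ 228.8   (octane-barrels)
  x4 ≤ 0.9
  x1, x2, x3, x4, x5 ≥ 0.
The optimal basis is {reformate}; light naphtha, ethanol, isomerate, straight-run naphtha drop out. There the octane-barrels constraint is tight.
Solving gives x2 = 2.3467.
Total cost: 69.38·2.3467 = 162.8140.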